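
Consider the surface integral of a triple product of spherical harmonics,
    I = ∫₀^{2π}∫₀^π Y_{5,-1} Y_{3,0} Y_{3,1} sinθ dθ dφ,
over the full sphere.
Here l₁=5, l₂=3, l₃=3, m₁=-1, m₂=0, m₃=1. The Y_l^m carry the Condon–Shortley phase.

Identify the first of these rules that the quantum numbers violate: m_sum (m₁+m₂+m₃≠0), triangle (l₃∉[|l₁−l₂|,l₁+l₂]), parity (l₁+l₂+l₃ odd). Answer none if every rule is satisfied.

azimuthal sum: -1 + 0 + 1 = 0  ✓
2 ≤ 3 ≤ 8 (triangle on l)  ✓
L = 5 + 3 + 3 = 11 (odd)  ✗

parity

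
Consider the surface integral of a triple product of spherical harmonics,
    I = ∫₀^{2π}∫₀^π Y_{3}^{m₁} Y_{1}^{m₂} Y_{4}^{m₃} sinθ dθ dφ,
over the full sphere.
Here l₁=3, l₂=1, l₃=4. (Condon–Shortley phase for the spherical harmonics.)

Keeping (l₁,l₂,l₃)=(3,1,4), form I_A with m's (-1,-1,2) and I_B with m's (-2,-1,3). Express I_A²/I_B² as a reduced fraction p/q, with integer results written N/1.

l's match ⇒ only the (l;m) 3-j factors differ between A and B.
A: triangle coeff Δ(3,1,4) = 1/252; Σ_t [0,0]: t=0:+1/96 = 1/96; (3j)²=5/84 [(3 1 4; -1 -1 2)], sign=+1
B: triangle coeff Δ(3,1,4) = 1/252; Σ_t [0,0]: t=0:+1/240 = 1/240; (3j)²=1/12 [(3 1 4; -2 -1 3)], sign=-1
I_A²/I_B² = (5/84)/(1/12) = 5/7

5/7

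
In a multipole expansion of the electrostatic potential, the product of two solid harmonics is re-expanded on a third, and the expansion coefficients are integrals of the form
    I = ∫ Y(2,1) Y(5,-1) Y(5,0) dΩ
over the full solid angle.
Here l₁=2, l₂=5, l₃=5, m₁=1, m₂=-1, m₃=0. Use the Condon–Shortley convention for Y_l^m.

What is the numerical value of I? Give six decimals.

Checks pass: Σm=0; 12 even; l₃=5∈[3,7].
(2·2+1)(2·5+1)(2·5+1) = 605
Δ: 2! 2! 8! / 13! → 1/38610
sum: t=0:+1/2880 t=1:−1/576 t=2:+1/2880 = -1/960
3j²(2 5 5; 0 0 0) = Δ·Π!·Σ² = 10/429  (sign +1)
sum: t=0:+1/1152 t=1:−1/1440 = 1/5760
3j²(2 5 5; 1 -1 0) = Δ·Π!·Σ² = 1/858  (sign -1)
combine: 4πI² = 605·10/429·1/858 = 25/1521
take √, sign -1: I = -0.03616600

-0.036166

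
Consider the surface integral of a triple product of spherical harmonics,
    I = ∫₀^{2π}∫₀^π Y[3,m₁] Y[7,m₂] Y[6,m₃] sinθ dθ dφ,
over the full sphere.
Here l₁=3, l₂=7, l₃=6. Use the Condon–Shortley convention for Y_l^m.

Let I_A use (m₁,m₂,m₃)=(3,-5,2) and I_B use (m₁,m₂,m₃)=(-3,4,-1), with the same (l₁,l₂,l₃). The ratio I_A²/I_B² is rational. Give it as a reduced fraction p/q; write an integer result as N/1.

l's match ⇒ only the (l;m) 3-j factors differ between A and B.
A: triangle coeff Δ(3,7,6) = 1/2042040; Σ_t [0,0]: t=0:+1/3870720 = 1/3870720; (3j)²=135/6188 [(3 7 6; 3 -5 2)], sign=+1
B: triangle coeff Δ(3,7,6) = 1/2042040; Σ_t [4,4]: t=4:+1/1451520 = 1/1451520; (3j)²=75/3094 [(3 7 6; -3 4 -1)], sign=-1
I_A²/I_B² = (135/6188)/(75/3094) = 9/10

9/10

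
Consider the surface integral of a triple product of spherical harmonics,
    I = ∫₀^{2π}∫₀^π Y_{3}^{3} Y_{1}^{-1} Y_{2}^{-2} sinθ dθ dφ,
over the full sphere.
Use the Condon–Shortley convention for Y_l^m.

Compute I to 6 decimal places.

Checks pass: Σm=0; 6 even; l₃=2∈[2,4].
(2·3+1)(2·1+1)(2·2+1) = 105
Δ: 2! 4! 0! / 7! → 1/105
sum: t=1:−1/4 = -1/4
3j²(3 1 2; 0 0 0) = Δ·Π!·Σ² = 3/35  (sign -1)
sum: t=0:+1/48 = 1/48
3j²(3 1 2; 3 -1 -2) = Δ·Π!·Σ² = 1/7  (sign +1)
combine: 4πI² = 105·3/35·1/7 = 9/7
take √, sign -1: I = -0.31986543

-0.319865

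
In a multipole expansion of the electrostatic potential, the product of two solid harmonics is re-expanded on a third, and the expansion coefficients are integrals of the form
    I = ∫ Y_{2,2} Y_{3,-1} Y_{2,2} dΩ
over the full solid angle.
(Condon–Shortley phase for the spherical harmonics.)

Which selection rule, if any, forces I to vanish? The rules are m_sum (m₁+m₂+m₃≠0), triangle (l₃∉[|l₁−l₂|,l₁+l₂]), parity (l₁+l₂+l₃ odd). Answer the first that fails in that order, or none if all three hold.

m₁+m₂+m₃ = 2 − 1 + 2 = 3  ✗
triangle: |2−3|=1 ≤ l₃=2 ≤ 2+3=5
parity: l₁+l₂+l₃ = 7 is odd

m_sum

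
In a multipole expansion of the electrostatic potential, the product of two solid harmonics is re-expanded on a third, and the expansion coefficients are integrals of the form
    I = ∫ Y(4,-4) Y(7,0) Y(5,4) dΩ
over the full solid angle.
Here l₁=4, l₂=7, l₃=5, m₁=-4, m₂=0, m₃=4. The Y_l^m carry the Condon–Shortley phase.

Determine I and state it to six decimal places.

-0.041736

m-sum 0 ✓  L=16 even ✓  3≤5≤11 ✓
Π(2lᵢ+1) = 9×15×11 = 1485
triangle coeff Δ(4,7,5) = 1/6126120
Σ_t [2,4]: t=2:+1/69120 t=3:−1/20736 t=4:+1/69120 = -1/51840
(3j)²=280/21879 [(4 7 5; 0 0 0)], sign=+1
Σ_t [6,6]: t=6:+1/7257600 = 1/7257600
(3j)²=14/12155 [(4 7 5; -4 0 4)], sign=-1
⇒ 4πI² = 11760/537251
I = (-1)√(11760/537251/(4π)) = -0.04173593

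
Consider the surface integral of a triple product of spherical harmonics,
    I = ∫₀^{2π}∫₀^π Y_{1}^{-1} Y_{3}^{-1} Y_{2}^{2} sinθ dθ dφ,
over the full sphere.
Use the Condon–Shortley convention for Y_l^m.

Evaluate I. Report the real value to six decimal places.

-0.082589

Rules hold: Σm=0, L=6 even, 2≤2≤4.
N = 3·7·5 = 105
Δ = 2!·0!·4!/7! = 1/105
Racah Σ t=1..1: t=1:−1/4 = -1/4
⇒ 3j(1 3 2; 0 0 0)² = 3/35, sgn -1
Racah Σ t=2..2: t=2:+1/48 = 1/48
⇒ 3j(1 3 2; -1 -1 2)² = 1/105, sgn +1
4πI² = N·(3j₀)²·(3jₘ)² = 3/35
I = -1·√(0.0857143/4π) = -0.08258890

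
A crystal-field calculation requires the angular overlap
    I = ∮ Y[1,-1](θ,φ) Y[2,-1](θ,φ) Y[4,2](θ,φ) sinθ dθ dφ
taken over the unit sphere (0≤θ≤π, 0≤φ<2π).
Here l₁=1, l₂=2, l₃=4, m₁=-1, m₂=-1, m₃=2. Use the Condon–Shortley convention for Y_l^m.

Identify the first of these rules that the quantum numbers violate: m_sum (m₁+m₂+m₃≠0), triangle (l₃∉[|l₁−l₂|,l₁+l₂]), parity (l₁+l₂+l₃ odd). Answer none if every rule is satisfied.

triangle

m₁+m₂+m₃ = -1 − 1 + 2 = 0  ✓
triangle: |1−2|=1 ≤ l₃=4 ≤ 1+2=3  ✗
parity: l₁+l₂+l₃ = 7 is odd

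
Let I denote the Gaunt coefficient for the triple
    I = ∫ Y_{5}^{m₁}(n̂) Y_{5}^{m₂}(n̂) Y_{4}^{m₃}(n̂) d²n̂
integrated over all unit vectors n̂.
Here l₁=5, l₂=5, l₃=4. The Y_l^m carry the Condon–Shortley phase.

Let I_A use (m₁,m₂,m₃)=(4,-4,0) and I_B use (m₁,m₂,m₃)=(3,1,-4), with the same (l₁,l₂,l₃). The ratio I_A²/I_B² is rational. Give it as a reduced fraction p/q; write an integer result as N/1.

3/5

Shared (l₁,l₂,l₃)=(5,5,4): N and (l;000)² cancel in I_A²/I_B².
A: Δ = 6!·4!·4!/15! = 1/3153150; Racah Σ t=0..1: t=0:+1/25920 t=1:−1/69120 = 1/41472; ⇒ 3j(5 5 4; 4 -4 0)² = 2/143, sgn +1
B: Δ = 6!·4!·4!/15! = 1/3153150; Racah Σ t=2..2: t=2:+1/27648 = 1/27648; ⇒ 3j(5 5 4; 3 1 -4)² = 10/429, sgn +1
I_A²/I_B² = (2/143)/(10/429) = 3/5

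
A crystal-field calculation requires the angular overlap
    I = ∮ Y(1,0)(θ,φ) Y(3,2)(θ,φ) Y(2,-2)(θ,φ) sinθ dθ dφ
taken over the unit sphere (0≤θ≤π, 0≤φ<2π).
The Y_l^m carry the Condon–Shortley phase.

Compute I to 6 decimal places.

0.184674

m-sum 0 ✓  L=6 even ✓  2≤2≤4 ✓
Π(2lᵢ+1) = 3×7×5 = 105
triangle coeff Δ(1,3,2) = 1/105
Σ_t [1,1]: t=1:−1/4 = -1/4
(3j)²=3/35 [(1 3 2; 0 0 0)], sign=-1
Σ_t [1,1]: t=1:−1/24 = -1/24
(3j)²=1/21 [(1 3 2; 0 2 -2)], sign=-1
⇒ 4πI² = 3/7
I = (+1)√(3/7/(4π)) = 0.18467439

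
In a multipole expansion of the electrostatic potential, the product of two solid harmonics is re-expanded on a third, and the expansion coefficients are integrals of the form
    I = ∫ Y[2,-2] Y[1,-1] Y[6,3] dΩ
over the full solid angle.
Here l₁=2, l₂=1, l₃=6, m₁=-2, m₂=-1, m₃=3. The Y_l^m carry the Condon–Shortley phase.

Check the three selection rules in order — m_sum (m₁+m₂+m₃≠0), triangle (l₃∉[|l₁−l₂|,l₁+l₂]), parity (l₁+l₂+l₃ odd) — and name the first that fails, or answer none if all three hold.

triangle

m₁+m₂+m₃ = -2 − 1 + 3 = 0  ✓
triangle: |2−1|=1 ≤ l₃=6 ≤ 2+1=3  ✗
parity: l₁+l₂+l₃ = 9 is odd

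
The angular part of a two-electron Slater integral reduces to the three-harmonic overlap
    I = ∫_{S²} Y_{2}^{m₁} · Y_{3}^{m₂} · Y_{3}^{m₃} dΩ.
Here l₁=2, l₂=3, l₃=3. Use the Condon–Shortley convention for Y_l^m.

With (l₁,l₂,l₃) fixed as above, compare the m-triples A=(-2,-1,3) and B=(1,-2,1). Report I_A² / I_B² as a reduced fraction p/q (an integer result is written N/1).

2/3

Same 2,3,3: normalisation and zero-m 3j drop out of the ratio.
A: Δ: 2! 2! 4! / 9! → 1/3780; sum: t=2:+1/96 = 1/96; 3j²(2 3 3; -2 -1 3) = Δ·Π!·Σ² = 1/42  (sign +1)
B: Δ: 2! 2! 4! / 9! → 1/3780; sum: t=0:+1/12 t=1:−1/48 = 1/16; 3j²(2 3 3; 1 -2 1) = Δ·Π!·Σ² = 1/28  (sign +1)
I_A²/I_B² = (1/42)/(1/28) = 2/3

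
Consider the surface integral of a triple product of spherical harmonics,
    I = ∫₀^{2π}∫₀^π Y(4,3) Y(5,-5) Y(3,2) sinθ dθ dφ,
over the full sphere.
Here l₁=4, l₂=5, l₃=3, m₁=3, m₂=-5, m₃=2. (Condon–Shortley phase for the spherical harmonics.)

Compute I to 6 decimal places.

-0.212007

m-sum 0 ✓  L=12 even ✓  1≤3≤9 ✓
Π(2lᵢ+1) = 9×11×7 = 693
triangle coeff Δ(4,5,3) = 1/180180
Σ_t [2,4]: t=2:+1/576 t=3:−1/144 t=4:+1/576 = -1/288
(3j)²=20/1001 [(4 5 3; 0 0 0)], sign=+1
Σ_t [0,0]: t=0:+1/17280 = 1/17280
(3j)²=35/858 [(4 5 3; 3 -5 2)], sign=-1
⇒ 4πI² = 1050/1859
I = (-1)√(1050/1859/(4π)) = -0.21200691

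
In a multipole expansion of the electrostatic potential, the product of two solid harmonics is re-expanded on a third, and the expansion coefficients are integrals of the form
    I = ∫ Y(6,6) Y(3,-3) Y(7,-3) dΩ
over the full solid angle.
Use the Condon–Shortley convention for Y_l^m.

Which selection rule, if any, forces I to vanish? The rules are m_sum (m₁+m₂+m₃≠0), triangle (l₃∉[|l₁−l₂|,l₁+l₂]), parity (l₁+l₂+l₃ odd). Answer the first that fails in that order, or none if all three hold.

azimuthal sum: 6 − 3 − 3 = 0  ✓
3 ≤ 7 ≤ 9 (triangle on l)  ✓
L = 6 + 3 + 7 = 16 (even)  ✓

none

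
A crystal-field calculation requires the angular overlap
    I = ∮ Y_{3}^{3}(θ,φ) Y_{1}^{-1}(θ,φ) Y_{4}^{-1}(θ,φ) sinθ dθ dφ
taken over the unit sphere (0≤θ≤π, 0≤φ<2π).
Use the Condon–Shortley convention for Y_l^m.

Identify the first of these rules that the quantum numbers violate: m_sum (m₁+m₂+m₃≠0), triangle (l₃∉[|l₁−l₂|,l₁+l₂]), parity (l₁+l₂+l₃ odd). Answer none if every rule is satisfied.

azimuthal sum: 3 − 1 − 1 = 1  ✗
2 ≤ 4 ≤ 4 (triangle on l)
L = 3 + 1 + 4 = 8 (even)

m_sum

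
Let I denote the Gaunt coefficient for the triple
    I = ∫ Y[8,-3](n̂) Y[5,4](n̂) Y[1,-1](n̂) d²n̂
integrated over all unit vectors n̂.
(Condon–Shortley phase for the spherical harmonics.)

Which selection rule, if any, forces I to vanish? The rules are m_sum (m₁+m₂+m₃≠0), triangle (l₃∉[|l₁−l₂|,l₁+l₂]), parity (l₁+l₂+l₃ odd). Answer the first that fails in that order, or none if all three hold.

triangle

m₁+m₂+m₃ = -3 + 4 − 1 = 0  ✓
triangle: |8−5|=3 ≤ l₃=1 ≤ 8+5=13  ✗
parity: l₁+l₂+l₃ = 14 is even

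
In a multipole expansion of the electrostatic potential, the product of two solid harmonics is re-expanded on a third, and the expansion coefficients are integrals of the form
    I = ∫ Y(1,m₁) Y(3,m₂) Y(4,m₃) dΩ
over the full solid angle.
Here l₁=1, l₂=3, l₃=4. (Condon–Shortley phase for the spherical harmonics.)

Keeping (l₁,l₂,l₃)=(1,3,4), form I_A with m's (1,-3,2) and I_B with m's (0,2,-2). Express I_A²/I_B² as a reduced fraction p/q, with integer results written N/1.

Shared (l₁,l₂,l₃)=(1,3,4): N and (l;000)² cancel in I_A²/I_B².
A: Δ = 0!·2!·6!/9! = 1/252; Racah Σ t=0..0: t=0:+1/1440 = 1/1440; ⇒ 3j(1 3 4; 1 -3 2)² = 1/252, sgn +1
B: Δ = 0!·2!·6!/9! = 1/252; Racah Σ t=0..0: t=0:+1/120 = 1/120; ⇒ 3j(1 3 4; 0 2 -2)² = 1/21, sgn +1
I_A²/I_B² = (1/252)/(1/21) = 1/12

1/12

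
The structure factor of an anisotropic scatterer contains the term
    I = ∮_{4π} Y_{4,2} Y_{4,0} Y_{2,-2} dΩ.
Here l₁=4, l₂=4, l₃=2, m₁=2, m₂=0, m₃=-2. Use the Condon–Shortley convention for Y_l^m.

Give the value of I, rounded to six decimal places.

-0.190365

Rules hold: Σm=0, L=10 even, 0≤2≤8.
N = 9·9·5 = 405
Δ = 6!·2!·2!/11! = 1/13860
Racah Σ t=2..4: t=2:+1/192 t=3:−1/36 t=4:+1/192 = -5/288
⇒ 3j(4 4 2; 0 0 0)² = 20/693, sgn -1
Racah Σ t=2..2: t=2:+1/192 = 1/192
⇒ 3j(4 4 2; 2 0 -2)² = 3/77, sgn +1
4πI² = N·(3j₀)²·(3jₘ)² = 2700/5929
I = -1·√(0.455389/4π) = -0.19036462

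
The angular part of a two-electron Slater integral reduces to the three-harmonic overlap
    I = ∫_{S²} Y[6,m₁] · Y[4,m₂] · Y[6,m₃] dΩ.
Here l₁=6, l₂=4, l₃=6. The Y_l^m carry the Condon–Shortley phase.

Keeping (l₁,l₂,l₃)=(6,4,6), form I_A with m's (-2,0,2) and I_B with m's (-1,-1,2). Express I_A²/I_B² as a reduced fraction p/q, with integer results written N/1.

121/5618

Same 6,4,6: normalisation and zero-m 3j drop out of the ratio.
A: Δ: 4! 8! 4! / 17! → 1/15315300; sum: t=0:+1/23224320 t=1:−1/181440 t=2:+1/23040 t=3:−1/25920 t=4:+1/331776 = 11/4644864; 3j²(6 4 6; -2 0 2) = Δ·Π!·Σ² = 11/55692  (sign +1)
B: Δ: 4! 8! 4! / 17! → 1/15315300; sum: t=0:+1/725760 t=1:−1/34560 t=2:+1/17280 t=3:−1/82944 = 53/2903040; 3j²(6 4 6; -1 -1 2) = Δ·Π!·Σ² = 2809/306306  (sign +1)
I_A²/I_B² = (11/55692)/(2809/306306) = 121/5618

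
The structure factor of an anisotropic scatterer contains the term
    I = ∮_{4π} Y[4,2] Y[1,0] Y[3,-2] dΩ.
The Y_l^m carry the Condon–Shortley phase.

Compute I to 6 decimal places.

0.213244

m-sum 0 ✓  L=8 even ✓  3≤3≤5 ✓
Π(2lᵢ+1) = 9×3×7 = 189
triangle coeff Δ(4,1,3) = 1/252
Σ_t [1,1]: t=1:−1/36 = -1/36
(3j)²=4/63 [(4 1 3; 0 0 0)], sign=+1
Σ_t [1,1]: t=1:−1/120 = -1/120
(3j)²=1/21 [(4 1 3; 2 0 -2)], sign=+1
⇒ 4πI² = 4/7
I = (+1)√(4/7/(4π)) = 0.21324362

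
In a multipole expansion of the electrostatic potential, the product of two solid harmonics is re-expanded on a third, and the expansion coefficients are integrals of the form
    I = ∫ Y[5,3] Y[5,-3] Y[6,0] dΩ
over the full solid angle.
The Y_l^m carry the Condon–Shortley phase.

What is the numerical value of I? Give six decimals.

0.088978

m-sum 0 ✓  L=16 even ✓  0≤6≤10 ✓
Π(2lᵢ+1) = 11×11×13 = 1573
triangle coeff Δ(5,5,6) = 1/28588560
Σ_t [0,4]: t=0:+1/345600 t=1:−1/13824 t=2:+1/5184 t=3:−1/13824 t=4:+1/345600 = 7/129600
(3j)²=80/7293 [(5 5 6; 0 0 0)], sign=+1
Σ_t [0,2]: t=0:+1/55296 t=1:−1/86400 t=2:+1/2073600 = 29/4147200
(3j)²=841/145860 [(5 5 6; 3 -3 0)], sign=+1
⇒ 4πI² = 3364/33813
I = (+1)√(3364/33813/(4π)) = 0.08897771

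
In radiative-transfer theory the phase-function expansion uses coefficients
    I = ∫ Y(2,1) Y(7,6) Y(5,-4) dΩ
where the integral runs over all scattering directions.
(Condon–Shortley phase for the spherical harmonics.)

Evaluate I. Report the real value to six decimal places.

1 + 6 − 4 = 3 ≠ 0: azimuthal integral kills it; I = 0

0.000000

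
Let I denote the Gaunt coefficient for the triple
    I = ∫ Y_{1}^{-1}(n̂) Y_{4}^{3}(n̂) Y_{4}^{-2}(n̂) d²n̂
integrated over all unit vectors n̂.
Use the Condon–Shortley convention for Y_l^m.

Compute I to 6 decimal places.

Σlᵢ=9 odd — θ-integrand is odd under cosθ→−cosθ; I=0

0.000000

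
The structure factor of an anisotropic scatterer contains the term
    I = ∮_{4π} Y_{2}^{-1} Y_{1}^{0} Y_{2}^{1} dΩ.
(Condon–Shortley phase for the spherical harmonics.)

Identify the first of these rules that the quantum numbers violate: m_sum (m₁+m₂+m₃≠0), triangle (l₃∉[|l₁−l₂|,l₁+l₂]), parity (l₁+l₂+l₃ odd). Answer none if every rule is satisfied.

parity

Σmᵢ = 0  ✓
l₃∈[|l₁−l₂|,l₁+l₂]=[1,3], have l₃=2  ✓
Σlᵢ = 5 ⇒ odd  ✗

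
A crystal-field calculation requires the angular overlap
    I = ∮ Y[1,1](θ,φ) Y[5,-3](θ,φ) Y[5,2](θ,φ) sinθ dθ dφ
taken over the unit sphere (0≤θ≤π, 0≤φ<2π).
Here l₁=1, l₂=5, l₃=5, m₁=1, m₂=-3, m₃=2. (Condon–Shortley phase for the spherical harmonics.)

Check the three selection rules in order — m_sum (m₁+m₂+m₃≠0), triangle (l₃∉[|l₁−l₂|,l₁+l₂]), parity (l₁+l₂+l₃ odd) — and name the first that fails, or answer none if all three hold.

parity

m₁+m₂+m₃ = 1 − 3 + 2 = 0  ✓
triangle: |1−5|=4 ≤ l₃=5 ≤ 1+5=6  ✓
parity: l₁+l₂+l₃ = 11 is odd  ✗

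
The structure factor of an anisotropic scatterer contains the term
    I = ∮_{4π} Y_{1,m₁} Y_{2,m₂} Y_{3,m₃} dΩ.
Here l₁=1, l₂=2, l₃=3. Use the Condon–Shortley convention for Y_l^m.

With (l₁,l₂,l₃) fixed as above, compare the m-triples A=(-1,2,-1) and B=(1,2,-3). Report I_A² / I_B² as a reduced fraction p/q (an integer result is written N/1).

1/15

l's match ⇒ only the (l;m) 3-j factors differ between A and B.
A: triangle coeff Δ(1,2,3) = 1/105; Σ_t [0,0]: t=0:+1/48 = 1/48; (3j)²=1/105 [(1 2 3; -1 2 -1)], sign=+1
B: triangle coeff Δ(1,2,3) = 1/105; Σ_t [0,0]: t=0:+1/48 = 1/48; (3j)²=1/7 [(1 2 3; 1 2 -3)], sign=+1
I_A²/I_B² = (1/105)/(1/7) = 1/15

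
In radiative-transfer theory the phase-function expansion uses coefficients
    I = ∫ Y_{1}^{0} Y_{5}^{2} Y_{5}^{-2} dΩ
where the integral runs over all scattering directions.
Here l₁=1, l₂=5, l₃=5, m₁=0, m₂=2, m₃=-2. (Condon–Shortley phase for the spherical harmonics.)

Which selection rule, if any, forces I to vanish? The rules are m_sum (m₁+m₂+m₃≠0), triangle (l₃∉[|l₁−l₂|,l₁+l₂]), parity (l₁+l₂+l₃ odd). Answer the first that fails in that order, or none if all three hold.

azimuthal sum: 0 + 2 − 2 = 0  ✓
4 ≤ 5 ≤ 6 (triangle on l)  ✓
L = 1 + 5 + 5 = 11 (odd)  ✗

parity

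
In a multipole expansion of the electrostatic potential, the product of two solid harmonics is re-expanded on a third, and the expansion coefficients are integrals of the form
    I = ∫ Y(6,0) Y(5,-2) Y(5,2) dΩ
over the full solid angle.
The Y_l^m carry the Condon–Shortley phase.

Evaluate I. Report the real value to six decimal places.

-0.110455

m-sum 0 ✓  L=16 even ✓  1≤5≤11 ✓
Π(2lᵢ+1) = 13×11×11 = 1573
triangle coeff Δ(6,5,5) = 1/28588560
Σ_t [1,5]: t=1:−1/345600 t=2:+1/13824 t=3:−1/5184 t=4:+1/13824 t=5:−1/345600 = -7/129600
(3j)²=80/7293 [(6 5 5; 0 0 0)], sign=+1
Σ_t [0,3]: t=0:+1/3110400 t=1:−1/57600 t=2:+1/13824 t=3:−1/31104 = 1/43200
(3j)²=108/12155 [(6 5 5; 0 -2 2)], sign=-1
⇒ 4πI² = 576/3757
I = (-1)√(576/3757/(4π)) = -0.11045508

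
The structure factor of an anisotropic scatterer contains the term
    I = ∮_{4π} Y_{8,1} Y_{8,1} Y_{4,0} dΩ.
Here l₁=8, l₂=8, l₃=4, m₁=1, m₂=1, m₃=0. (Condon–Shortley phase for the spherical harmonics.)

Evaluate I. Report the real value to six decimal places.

Σmᵢ = 2 ≠ 0, so the φ-integral vanishes; I = 0

0.000000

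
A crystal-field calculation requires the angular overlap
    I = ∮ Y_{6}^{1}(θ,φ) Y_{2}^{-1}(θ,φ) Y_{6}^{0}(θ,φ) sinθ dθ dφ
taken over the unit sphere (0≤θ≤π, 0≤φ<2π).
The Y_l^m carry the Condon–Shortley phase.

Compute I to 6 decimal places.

-0.030344

Checks pass: Σm=0; 14 even; l₃=6∈[4,8].
(2·6+1)(2·2+1)(2·6+1) = 845
Δ: 2! 10! 2! / 15! → 1/90090
sum: t=0:+1/69120 t=1:−1/14400 t=2:+1/69120 = -7/172800
3j²(6 2 6; 0 0 0) = Δ·Π!·Σ² = 14/715  (sign -1)
sum: t=0:+1/28800 t=1:−1/34560 = 1/172800
3j²(6 2 6; 1 -1 0) = Δ·Π!·Σ² = 1/1430  (sign +1)
combine: 4πI² = 845·14/715·1/1430 = 7/605
take √, sign -1: I = -0.03034355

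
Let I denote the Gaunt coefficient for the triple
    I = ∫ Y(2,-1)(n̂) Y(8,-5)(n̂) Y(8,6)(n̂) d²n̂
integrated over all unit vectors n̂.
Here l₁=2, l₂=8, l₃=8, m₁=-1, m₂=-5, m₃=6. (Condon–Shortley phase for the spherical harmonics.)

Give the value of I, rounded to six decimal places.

0.193241

m-sum 0 ✓  L=18 even ✓  6≤8≤10 ✓
Π(2lᵢ+1) = 5×17×17 = 1445
triangle coeff Δ(2,8,8) = 1/348840
Σ_t [0,2]: t=0:+1/116121600 t=1:−1/25401600 t=2:+1/116121600 = -1/45158400
(3j)²=24/1615 [(2 8 8; 0 0 0)], sign=-1
Σ_t [1,2]: t=1:−1/1916006400 t=2:+1/12454041600 = -1/2264371200
(3j)²=847/38760 [(2 8 8; -1 -5 6)], sign=-1
⇒ 4πI² = 847/1805
I = (+1)√(847/1805/(4π)) = 0.19324051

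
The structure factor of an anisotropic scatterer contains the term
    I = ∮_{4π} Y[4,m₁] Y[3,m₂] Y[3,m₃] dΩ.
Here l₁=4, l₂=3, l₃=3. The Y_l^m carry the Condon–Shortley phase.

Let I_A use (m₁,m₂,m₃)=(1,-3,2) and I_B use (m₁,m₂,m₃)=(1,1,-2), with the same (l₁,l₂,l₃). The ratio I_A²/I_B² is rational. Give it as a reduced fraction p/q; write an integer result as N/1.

Same 4,3,3: normalisation and zero-m 3j drop out of the ratio.
A: Δ: 4! 4! 2! / 11! → 1/34650; sum: t=0:+1/288 = 1/288; 3j²(4 3 3; 1 -3 2) = Δ·Π!·Σ² = 5/231  (sign -1)
B: Δ: 4! 4! 2! / 11! → 1/34650; sum: t=2:+1/48 t=3:−1/144 = 1/72; 3j²(4 3 3; 1 1 -2) = Δ·Π!·Σ² = 16/693  (sign -1)
I_A²/I_B² = (5/231)/(16/693) = 15/16

15/16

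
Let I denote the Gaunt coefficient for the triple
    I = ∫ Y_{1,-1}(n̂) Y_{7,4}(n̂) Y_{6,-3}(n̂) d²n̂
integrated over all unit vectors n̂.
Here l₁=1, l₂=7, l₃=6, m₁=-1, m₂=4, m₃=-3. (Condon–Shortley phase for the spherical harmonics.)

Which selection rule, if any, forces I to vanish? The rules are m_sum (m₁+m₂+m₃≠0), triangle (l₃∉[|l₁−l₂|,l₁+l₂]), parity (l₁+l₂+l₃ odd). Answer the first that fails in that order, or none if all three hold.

none

Σmᵢ = 0  ✓
l₃∈[|l₁−l₂|,l₁+l₂]=[6,8], have l₃=6  ✓
Σlᵢ = 14 ⇒ even  ✓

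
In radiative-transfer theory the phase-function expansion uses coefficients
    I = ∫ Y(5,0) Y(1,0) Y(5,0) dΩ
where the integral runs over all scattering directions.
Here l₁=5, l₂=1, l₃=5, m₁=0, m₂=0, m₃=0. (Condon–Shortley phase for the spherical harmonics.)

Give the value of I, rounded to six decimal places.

0.000000

L=11 odd ⇒ parity kills the (l;000) factor ⇒ I = 0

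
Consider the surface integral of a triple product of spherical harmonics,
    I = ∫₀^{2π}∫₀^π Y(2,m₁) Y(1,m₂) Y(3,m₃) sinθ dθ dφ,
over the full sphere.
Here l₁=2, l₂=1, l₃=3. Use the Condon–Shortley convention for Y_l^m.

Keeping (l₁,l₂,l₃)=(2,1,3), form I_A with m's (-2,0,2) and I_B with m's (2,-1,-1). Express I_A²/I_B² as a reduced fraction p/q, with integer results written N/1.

Shared (l₁,l₂,l₃)=(2,1,3): N and (l;000)² cancel in I_A²/I_B².
A: Δ = 0!·4!·2!/7! = 1/105; Racah Σ t=0..0: t=0:+1/24 = 1/24; ⇒ 3j(2 1 3; -2 0 2)² = 1/21, sgn -1
B: Δ = 0!·4!·2!/7! = 1/105; Racah Σ t=0..0: t=0:+1/48 = 1/48; ⇒ 3j(2 1 3; 2 -1 -1)² = 1/105, sgn +1
I_A²/I_B² = (1/21)/(1/105) = 5/1

5/1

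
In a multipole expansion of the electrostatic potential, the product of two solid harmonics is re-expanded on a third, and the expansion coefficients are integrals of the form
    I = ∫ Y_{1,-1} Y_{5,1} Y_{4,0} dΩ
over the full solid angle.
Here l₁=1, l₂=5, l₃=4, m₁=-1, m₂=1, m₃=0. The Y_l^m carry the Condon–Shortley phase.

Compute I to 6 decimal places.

-0.190188

Rules hold: Σm=0, L=10 even, 4≤4≤6.
N = 3·11·9 = 297
Δ = 2!·0!·8!/11! = 1/495
Racah Σ t=1..1: t=1:−1/576 = -1/576
⇒ 3j(1 5 4; 0 0 0)² = 5/99, sgn -1
Racah Σ t=2..2: t=2:+1/1152 = 1/1152
⇒ 3j(1 5 4; -1 1 0)² = 1/33, sgn +1
4πI² = N·(3j₀)²·(3jₘ)² = 5/11
I = -1·√(0.454545/4π) = -0.19018827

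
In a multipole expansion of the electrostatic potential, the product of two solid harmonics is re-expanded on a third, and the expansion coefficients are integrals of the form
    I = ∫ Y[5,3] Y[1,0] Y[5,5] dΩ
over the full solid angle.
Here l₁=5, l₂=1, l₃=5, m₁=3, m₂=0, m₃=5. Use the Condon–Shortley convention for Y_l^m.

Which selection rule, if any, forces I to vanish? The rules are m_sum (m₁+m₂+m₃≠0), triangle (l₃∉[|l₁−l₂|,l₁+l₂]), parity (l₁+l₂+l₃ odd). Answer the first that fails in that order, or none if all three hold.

m₁+m₂+m₃ = 3 + 0 + 5 = 8  ✗
triangle: |5−1|=4 ≤ l₃=5 ≤ 5+1=6
parity: l₁+l₂+l₃ = 11 is odd

m_sum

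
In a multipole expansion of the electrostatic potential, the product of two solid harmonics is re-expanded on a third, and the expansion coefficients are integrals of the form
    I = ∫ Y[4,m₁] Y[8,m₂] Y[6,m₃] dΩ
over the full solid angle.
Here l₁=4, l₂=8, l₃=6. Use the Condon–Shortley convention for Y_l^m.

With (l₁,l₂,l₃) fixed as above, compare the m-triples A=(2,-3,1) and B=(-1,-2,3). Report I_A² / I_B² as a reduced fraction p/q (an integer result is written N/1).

Same 4,8,6: normalisation and zero-m 3j drop out of the ratio.
A: Δ: 6! 2! 10! / 19! → 1/23279256; sum: t=0:+1/20736000 t=1:−1/2073600 t=2:+1/2903040 = -13/145152000; 3j²(4 8 6; 2 -3 1) = Δ·Π!·Σ² = 13/9044  (sign +1)
B: Δ: 6! 2! 10! / 19! → 1/23279256; sum: t=3:−1/2177280 t=4:+1/3870720 t=5:−1/87091200 = -37/174182400; 3j²(4 8 6; -1 -2 3) = Δ·Π!·Σ² = 20535/2586584  (sign +1)
I_A²/I_B² = (13/9044)/(20535/2586584) = 3718/20535

3718/20535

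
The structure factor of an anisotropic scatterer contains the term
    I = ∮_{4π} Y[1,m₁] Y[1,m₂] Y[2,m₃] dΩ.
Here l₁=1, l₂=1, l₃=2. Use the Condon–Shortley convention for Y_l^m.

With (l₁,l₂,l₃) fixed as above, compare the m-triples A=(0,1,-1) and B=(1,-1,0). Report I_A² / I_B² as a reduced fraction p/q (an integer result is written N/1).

Shared (l₁,l₂,l₃)=(1,1,2): N and (l;000)² cancel in I_A²/I_B².
A: Δ = 0!·2!·2!/5! = 1/30; Racah Σ t=0..0: t=0:+1/2 = 1/2; ⇒ 3j(1 1 2; 0 1 -1)² = 1/10, sgn -1
B: Δ = 0!·2!·2!/5! = 1/30; Racah Σ t=0..0: t=0:+1/4 = 1/4; ⇒ 3j(1 1 2; 1 -1 0)² = 1/30, sgn +1
I_A²/I_B² = (1/10)/(1/30) = 3/1

3/1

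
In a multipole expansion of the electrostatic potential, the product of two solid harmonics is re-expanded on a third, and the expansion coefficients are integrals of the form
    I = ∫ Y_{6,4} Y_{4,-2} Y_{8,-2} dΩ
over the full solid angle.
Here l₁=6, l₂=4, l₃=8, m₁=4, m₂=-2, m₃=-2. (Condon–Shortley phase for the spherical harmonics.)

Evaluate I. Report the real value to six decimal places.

-0.151443

m-sum 0 ✓  L=18 even ✓  2≤8≤10 ✓
Π(2lᵢ+1) = 13×9×17 = 1989
triangle coeff Δ(6,4,8) = 1/23279256
Σ_t [0,2]: t=0:+1/1658880 t=1:−1/518400 t=2:+1/1658880 = -1/1382400
(3j)²=504/46189 [(6 4 8; 0 0 0)], sign=-1
Σ_t [0,2]: t=0:+1/7741440 t=1:−1/43545600 t=2:+1/5225472000 = 139/1306368000
(3j)²=38642/2909907 [(6 4 8; 4 -2 -2)], sign=+1
⇒ 4πI² = 2782224/9653501
I = (-1)√(2782224/9653501/(4π)) = -0.15144282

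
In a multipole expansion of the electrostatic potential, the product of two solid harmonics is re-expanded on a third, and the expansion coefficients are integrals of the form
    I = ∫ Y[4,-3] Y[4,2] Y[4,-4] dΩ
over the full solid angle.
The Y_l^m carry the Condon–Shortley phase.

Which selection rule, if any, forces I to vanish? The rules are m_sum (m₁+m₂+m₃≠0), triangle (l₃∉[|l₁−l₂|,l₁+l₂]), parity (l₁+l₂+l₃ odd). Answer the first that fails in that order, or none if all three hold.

m_sum

azimuthal sum: -3 + 2 − 4 = -5  ✗
0 ≤ 4 ≤ 8 (triangle on l)
L = 4 + 4 + 4 = 12 (even)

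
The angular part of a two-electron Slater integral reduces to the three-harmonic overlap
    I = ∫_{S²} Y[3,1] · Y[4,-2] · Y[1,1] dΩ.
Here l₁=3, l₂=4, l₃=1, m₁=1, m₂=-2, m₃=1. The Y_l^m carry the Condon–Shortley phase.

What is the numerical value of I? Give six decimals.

0.238414

Checks pass: Σm=0; 8 even; l₃=1∈[1,7].
(2·3+1)(2·4+1)(2·1+1) = 189
Δ: 6! 0! 2! / 9! → 1/252
sum: t=3:−1/36 = -1/36
3j²(3 4 1; 0 0 0) = Δ·Π!·Σ² = 4/63  (sign +1)
sum: t=2:+1/96 = 1/96
3j²(3 4 1; 1 -2 1) = Δ·Π!·Σ² = 5/84  (sign +1)
combine: 4πI² = 189·4/63·5/84 = 5/7
take √, sign +1: I = 0.23841361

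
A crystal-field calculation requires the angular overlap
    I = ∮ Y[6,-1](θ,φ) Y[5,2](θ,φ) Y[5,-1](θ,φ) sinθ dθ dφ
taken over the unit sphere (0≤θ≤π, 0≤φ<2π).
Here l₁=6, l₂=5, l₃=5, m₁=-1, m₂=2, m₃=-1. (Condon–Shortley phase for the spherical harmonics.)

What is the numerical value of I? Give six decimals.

Rules hold: Σm=0, L=16 even, 1≤5≤11.
N = 13·11·11 = 1573
Δ = 6!·6!·4!/17! = 1/28588560
Racah Σ t=1..5: t=1:−1/345600 t=2:+1/13824 t=3:−1/5184 t=4:+1/13824 t=5:−1/345600 = -7/129600
⇒ 3j(6 5 5; 0 0 0)² = 80/7293, sgn +1
Racah Σ t=3..6: t=3:−1/41472 t=4:+1/10368 t=5:−1/23040 t=6:+1/518400 = 1/32400
⇒ 3j(6 5 5; -1 2 -1)² = 128/12155, sgn +1
4πI² = N·(3j₀)²·(3jₘ)² = 2048/11271
I = +1·√(0.181705/4π) = 0.12024827

0.120248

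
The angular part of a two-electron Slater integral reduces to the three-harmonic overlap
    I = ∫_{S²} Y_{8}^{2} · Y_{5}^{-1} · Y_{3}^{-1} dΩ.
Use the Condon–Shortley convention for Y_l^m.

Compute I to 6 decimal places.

0.235633

m-sum 0 ✓  L=16 even ✓  3≤3≤13 ✓
Π(2lᵢ+1) = 17×11×7 = 1309
triangle coeff Δ(8,5,3) = 1/136136
Σ_t [5,5]: t=5:−1/518400 = -1/518400
(3j)²=56/2431 [(8 5 3; 0 0 0)], sign=+1
Σ_t [4,4]: t=4:+1/829440 = 1/829440
(3j)²=225/9724 [(8 5 3; 2 -1 -1)], sign=+1
⇒ 4πI² = 22050/31603
I = (+1)√(22050/31603/(4π)) = 0.23563251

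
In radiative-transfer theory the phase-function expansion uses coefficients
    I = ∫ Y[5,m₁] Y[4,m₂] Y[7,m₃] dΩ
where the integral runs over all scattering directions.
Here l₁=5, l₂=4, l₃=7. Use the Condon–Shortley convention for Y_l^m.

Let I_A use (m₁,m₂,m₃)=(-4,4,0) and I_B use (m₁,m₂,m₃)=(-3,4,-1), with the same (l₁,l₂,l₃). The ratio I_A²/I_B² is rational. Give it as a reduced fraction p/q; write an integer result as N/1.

9/28

l's match ⇒ only the (l;m) 3-j factors differ between A and B.
A: triangle coeff Δ(5,4,7) = 1/6126120; Σ_t [2,2]: t=2:+1/7257600 = 1/7257600; (3j)²=14/12155 [(5 4 7; -4 4 0)], sign=-1
B: triangle coeff Δ(5,4,7) = 1/6126120; Σ_t [2,2]: t=2:+1/2073600 = 1/2073600; (3j)²=392/109395 [(5 4 7; -3 4 -1)], sign=+1
I_A²/I_B² = (14/12155)/(392/109395) = 9/28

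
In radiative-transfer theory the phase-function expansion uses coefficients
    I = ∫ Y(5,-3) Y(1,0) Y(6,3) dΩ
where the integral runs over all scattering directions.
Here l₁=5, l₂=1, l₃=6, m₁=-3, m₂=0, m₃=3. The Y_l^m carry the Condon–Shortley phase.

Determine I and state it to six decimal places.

Rules hold: Σm=0, L=12 even, 4≤6≤6.
N = 11·3·13 = 429
Δ = 0!·10!·2!/13! = 1/858
Racah Σ t=0..0: t=0:+1/14400 = 1/14400
⇒ 3j(5 1 6; 0 0 0)² = 6/143, sgn +1
Racah Σ t=0..0: t=0:+1/80640 = 1/80640
⇒ 3j(5 1 6; -3 0 3)² = 9/286, sgn -1
4πI² = N·(3j₀)²·(3jₘ)² = 81/143
I = -1·√(0.566434/4π) = -0.21230956

-0.212310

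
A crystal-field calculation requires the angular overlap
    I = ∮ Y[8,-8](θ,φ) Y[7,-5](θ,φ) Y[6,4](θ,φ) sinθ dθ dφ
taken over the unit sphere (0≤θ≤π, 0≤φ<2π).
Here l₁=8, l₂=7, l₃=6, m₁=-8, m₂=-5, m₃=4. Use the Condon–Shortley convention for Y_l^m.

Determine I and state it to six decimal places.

Σmᵢ = -9 ≠ 0, so the φ-integral vanishes; I = 0

0.000000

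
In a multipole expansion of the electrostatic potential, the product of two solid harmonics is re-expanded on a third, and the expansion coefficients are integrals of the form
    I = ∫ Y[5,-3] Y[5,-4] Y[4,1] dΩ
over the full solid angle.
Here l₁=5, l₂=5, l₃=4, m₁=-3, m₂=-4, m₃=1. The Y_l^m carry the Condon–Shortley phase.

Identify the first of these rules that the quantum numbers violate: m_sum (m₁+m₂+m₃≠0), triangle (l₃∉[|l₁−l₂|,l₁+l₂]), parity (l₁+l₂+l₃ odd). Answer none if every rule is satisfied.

m_sum

azimuthal sum: -3 − 4 + 1 = -6  ✗
0 ≤ 4 ≤ 10 (triangle on l)
L = 5 + 5 + 4 = 14 (even)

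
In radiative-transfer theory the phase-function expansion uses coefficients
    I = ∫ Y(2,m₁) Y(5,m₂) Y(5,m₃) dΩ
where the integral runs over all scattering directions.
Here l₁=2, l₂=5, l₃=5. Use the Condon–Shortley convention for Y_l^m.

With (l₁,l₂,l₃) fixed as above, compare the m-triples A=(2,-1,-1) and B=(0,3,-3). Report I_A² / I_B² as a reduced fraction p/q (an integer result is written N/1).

Shared (l₁,l₂,l₃)=(2,5,5): N and (l;000)² cancel in I_A²/I_B².
A: Δ = 2!·2!·8!/13! = 1/38610; Racah Σ t=0..0: t=0:+1/2304 = 1/2304; ⇒ 3j(2 5 5; 2 -1 -1)² = 5/143, sgn +1
B: Δ = 2!·2!·8!/13! = 1/38610; Racah Σ t=0..2: t=0:+1/161280 t=1:−1/5040 t=2:+1/5760 = -1/53760; ⇒ 3j(2 5 5; 0 3 -3)² = 1/4290, sgn -1
I_A²/I_B² = (5/143)/(1/4290) = 150/1

150/1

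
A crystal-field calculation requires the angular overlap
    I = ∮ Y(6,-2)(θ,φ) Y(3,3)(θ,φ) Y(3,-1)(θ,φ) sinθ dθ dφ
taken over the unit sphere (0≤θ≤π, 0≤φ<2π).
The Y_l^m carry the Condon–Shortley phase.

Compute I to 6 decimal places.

0.062728

m-sum 0 ✓  L=12 even ✓  3≤3≤9 ✓
Π(2lᵢ+1) = 13×7×7 = 637
triangle coeff Δ(6,3,3) = 1/12012
Σ_t [3,3]: t=3:−1/1296 = -1/1296
(3j)²=100/3003 [(6 3 3; 0 0 0)], sign=+1
Σ_t [6,6]: t=6:+1/34560 = 1/34560
(3j)²=1/429 [(6 3 3; -2 3 -1)], sign=+1
⇒ 4πI² = 700/14157
I = (+1)√(700/14157/(4π)) = 0.06272757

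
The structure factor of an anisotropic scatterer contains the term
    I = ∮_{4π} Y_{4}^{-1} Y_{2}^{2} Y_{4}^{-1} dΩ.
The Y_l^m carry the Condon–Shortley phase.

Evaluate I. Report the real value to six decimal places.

Rules hold: Σm=0, L=10 even, 2≤4≤6.
N = 9·5·9 = 405
Δ = 2!·6!·2!/11! = 1/13860
Racah Σ t=0..2: t=0:+1/192 t=1:−1/36 t=2:+1/192 = -5/288
⇒ 3j(4 2 4; 0 0 0)² = 20/693, sgn -1
Racah Σ t=2..2: t=2:+1/144 = 1/144
⇒ 3j(4 2 4; -1 2 -1)² = 10/231, sgn -1
4πI² = N·(3j₀)²·(3jₘ)² = 3000/5929
I = +1·√(0.505988/4π) = 0.20066192

0.200662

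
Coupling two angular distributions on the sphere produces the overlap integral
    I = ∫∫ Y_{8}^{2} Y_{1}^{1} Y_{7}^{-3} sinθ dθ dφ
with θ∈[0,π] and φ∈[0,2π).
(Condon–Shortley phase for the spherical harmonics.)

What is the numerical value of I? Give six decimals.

0.118504

m-sum 0 ✓  L=16 even ✓  7≤7≤9 ✓
Π(2lᵢ+1) = 17×3×15 = 765
triangle coeff Δ(8,1,7) = 1/2040
Σ_t [1,1]: t=1:−1/25401600 = -1/25401600
(3j)²=8/255 [(8 1 7; 0 0 0)], sign=+1
Σ_t [2,2]: t=2:+1/174182400 = 1/174182400
(3j)²=1/136 [(8 1 7; 2 1 -3)], sign=+1
⇒ 4πI² = 3/17
I = (+1)√(3/17/(4π)) = 0.11850352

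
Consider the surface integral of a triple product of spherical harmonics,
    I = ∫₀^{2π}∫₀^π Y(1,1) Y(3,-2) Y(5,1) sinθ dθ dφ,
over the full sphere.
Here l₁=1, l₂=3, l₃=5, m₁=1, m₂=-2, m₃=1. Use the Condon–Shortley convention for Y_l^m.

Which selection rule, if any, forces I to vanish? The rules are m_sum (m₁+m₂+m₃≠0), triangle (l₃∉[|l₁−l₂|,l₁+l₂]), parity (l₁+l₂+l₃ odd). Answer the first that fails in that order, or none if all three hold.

triangle

azimuthal sum: 1 − 2 + 1 = 0  ✓
2 ≤ 5 ≤ 4 (triangle on l)  ✗
L = 1 + 3 + 5 = 9 (odd)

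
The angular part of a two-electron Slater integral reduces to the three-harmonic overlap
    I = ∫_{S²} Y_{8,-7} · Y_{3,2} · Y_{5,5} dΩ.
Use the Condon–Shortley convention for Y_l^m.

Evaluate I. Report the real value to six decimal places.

-0.230069

Checks pass: Σm=0; 16 even; l₃=5∈[5,11].
(2·8+1)(2·3+1)(2·5+1) = 1309
Δ: 6! 10! 0! / 17! → 1/136136
sum: t=3:−1/518400 = -1/518400
3j²(8 3 5; 0 0 0) = Δ·Π!·Σ² = 56/2431  (sign +1)
sum: t=5:−1/435456000 = -1/435456000
3j²(8 3 5; -7 2 5) = Δ·Π!·Σ² = 3/136  (sign -1)
combine: 4πI² = 1309·56/2431·3/136 = 147/221
take √, sign -1: I = -0.23006873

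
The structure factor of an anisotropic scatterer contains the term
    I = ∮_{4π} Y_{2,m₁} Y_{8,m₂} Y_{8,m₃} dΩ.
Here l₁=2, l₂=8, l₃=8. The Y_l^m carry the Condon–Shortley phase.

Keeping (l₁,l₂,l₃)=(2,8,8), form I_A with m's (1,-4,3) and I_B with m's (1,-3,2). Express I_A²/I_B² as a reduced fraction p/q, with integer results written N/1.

Shared (l₁,l₂,l₃)=(2,8,8): N and (l;000)² cancel in I_A²/I_B².
A: Δ = 2!·2!·14!/19! = 1/348840; Racah Σ t=0..1: t=0:+1/174182400 t=1:−1/479001600 = 1/273715200; ⇒ 3j(2 8 8; 1 -4 3)² = 49/3876, sgn -1
B: Δ = 2!·2!·14!/19! = 1/348840; Racah Σ t=0..1: t=0:+1/87091200 t=1:−1/174182400 = 1/174182400; ⇒ 3j(2 8 8; 1 -3 2)² = 55/7752, sgn +1
I_A²/I_B² = (49/3876)/(55/7752) = 98/55

98/55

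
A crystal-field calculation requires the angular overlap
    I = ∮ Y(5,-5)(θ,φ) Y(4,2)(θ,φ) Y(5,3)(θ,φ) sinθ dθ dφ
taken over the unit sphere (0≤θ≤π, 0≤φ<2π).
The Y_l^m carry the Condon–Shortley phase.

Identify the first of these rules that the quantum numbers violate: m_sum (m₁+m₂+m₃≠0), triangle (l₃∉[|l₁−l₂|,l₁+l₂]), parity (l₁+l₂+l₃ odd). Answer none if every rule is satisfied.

azimuthal sum: -5 + 2 + 3 = 0  ✓
1 ≤ 5 ≤ 9 (triangle on l)  ✓
L = 5 + 4 + 5 = 14 (even)  ✓

none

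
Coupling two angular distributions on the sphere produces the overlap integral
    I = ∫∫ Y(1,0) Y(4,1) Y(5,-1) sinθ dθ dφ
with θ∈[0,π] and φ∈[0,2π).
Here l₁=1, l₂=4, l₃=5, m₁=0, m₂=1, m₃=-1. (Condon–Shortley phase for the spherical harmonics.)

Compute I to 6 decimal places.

Rules hold: Σm=0, L=10 even, 3≤5≤5.
N = 3·9·11 = 297
Δ = 0!·2!·8!/11! = 1/495
Racah Σ t=0..0: t=0:+1/576 = 1/576
⇒ 3j(1 4 5; 0 0 0)² = 5/99, sgn -1
Racah Σ t=0..0: t=0:+1/720 = 1/720
⇒ 3j(1 4 5; 0 1 -1)² = 8/165, sgn +1
4πI² = N·(3j₀)²·(3jₘ)² = 8/11
I = -1·√(0.727273/4π) = -0.24057125

-0.240571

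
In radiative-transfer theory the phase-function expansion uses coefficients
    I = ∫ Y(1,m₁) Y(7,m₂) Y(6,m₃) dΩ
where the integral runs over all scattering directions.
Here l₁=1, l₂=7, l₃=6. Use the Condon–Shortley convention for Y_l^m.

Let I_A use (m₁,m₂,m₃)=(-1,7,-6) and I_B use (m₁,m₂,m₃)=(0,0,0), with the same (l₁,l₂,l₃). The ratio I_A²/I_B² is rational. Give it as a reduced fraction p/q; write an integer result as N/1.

l's match ⇒ only the (l;m) 3-j factors differ between A and B.
A: triangle coeff Δ(1,7,6) = 1/1365; Σ_t [2,2]: t=2:+1/958003200 = 1/958003200; (3j)²=1/15 [(1 7 6; -1 7 -6)], sign=+1
B: triangle coeff Δ(1,7,6) = 1/1365; Σ_t [1,1]: t=1:−1/518400 = -1/518400; (3j)²=7/195 [(1 7 6; 0 0 0)], sign=-1
I_A²/I_B² = (1/15)/(7/195) = 13/7

13/7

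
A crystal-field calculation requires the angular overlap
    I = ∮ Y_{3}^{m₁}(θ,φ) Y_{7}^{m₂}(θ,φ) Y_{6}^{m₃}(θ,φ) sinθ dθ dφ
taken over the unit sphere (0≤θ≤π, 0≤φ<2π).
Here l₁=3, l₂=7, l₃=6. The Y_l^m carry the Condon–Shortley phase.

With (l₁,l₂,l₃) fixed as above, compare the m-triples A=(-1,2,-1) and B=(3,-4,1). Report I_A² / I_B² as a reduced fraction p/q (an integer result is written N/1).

3481/8250

Shared (l₁,l₂,l₃)=(3,7,6): N and (l;000)² cancel in I_A²/I_B².
A: Δ = 4!·2!·10!/17! = 1/2042040; Racah Σ t=2..4: t=2:+1/241920 t=3:−1/103680 t=4:+1/691200 = -59/14515200; ⇒ 3j(3 7 6; -1 2 -1)² = 3481/340340, sgn +1
B: Δ = 4!·2!·10!/17! = 1/2042040; Racah Σ t=0..0: t=0:+1/1451520 = 1/1451520; ⇒ 3j(3 7 6; 3 -4 1)² = 75/3094, sgn -1
I_A²/I_B² = (3481/340340)/(75/3094) = 3481/8250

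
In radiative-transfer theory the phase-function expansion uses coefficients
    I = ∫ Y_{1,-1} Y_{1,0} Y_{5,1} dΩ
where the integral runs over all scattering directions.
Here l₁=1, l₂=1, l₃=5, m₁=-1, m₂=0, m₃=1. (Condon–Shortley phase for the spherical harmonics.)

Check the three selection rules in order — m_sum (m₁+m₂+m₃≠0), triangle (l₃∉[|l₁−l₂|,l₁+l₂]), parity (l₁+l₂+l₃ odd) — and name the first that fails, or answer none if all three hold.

triangle

m₁+m₂+m₃ = -1 + 0 + 1 = 0  ✓
triangle: |1−1|=0 ≤ l₃=5 ≤ 1+1=2  ✗
parity: l₁+l₂+l₃ = 7 is odd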